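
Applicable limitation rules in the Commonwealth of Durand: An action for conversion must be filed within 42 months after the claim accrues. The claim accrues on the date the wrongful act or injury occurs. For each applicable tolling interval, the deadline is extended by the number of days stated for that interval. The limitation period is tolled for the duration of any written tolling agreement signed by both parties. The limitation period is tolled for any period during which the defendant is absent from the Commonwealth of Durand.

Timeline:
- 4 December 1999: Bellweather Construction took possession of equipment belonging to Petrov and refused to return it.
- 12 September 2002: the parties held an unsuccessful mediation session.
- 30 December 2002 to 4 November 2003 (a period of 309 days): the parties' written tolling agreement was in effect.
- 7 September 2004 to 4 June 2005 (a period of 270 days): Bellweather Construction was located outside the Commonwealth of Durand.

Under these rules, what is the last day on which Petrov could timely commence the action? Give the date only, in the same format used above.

8 April 2004

The claim accrued on 4 December 1999, when the wrongful act occurred.
Adding the 42 months base period to 4 December 1999 gives a deadline of 4 June 2003, before any tolling.
Because the written tolling agreement ran from 30 December 2002 to 4 November 2003, the deadline is extended by 309 days to 8 April 2004.
The defendant's absence from the jurisdiction starting 7 September 2004 came too late — the period had run on 8 April 2004 — and so does not extend the deadline.
Nothing else in the chronology tolls or restarts the period.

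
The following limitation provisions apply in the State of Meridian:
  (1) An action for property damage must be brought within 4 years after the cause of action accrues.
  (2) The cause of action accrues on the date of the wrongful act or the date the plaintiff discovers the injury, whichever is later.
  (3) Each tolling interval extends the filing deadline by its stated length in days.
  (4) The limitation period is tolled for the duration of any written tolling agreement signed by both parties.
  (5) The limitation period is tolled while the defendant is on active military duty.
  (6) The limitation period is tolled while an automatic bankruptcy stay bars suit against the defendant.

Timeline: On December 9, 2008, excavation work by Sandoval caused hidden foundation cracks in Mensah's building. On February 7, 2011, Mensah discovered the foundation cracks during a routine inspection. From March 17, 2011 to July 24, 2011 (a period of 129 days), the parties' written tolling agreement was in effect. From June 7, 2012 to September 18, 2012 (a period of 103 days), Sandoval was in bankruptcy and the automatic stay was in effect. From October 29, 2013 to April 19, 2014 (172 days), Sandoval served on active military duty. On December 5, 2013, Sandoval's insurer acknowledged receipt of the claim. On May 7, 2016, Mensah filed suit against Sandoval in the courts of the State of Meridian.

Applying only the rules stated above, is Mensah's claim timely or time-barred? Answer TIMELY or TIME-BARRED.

TIME-BARRED

Taking the later of the act (December 9, 2008) and discovery (February 7, 2011), the claim accrued on February 7, 2011.
The untolled deadline — 4 years after February 7, 2011 — is February 7, 2015.
Because the written tolling agreement ran from March 17, 2011 to July 24, 2011, the deadline is extended by 129 days to June 16, 2015.
The automatic bankruptcy stay from June 7, 2012 to September 18, 2012 tolled the period for 103 days, extending the deadline to September 27, 2015.
The defendant's active military service from October 29, 2013 to April 19, 2014 tolled the period for 172 days, extending the deadline to March 17, 2016.
None of the other events listed affects the running of the period under the stated rules.
Mensah filed on May 7, 2016, after the March 17, 2016 deadline, so the action is time-barred.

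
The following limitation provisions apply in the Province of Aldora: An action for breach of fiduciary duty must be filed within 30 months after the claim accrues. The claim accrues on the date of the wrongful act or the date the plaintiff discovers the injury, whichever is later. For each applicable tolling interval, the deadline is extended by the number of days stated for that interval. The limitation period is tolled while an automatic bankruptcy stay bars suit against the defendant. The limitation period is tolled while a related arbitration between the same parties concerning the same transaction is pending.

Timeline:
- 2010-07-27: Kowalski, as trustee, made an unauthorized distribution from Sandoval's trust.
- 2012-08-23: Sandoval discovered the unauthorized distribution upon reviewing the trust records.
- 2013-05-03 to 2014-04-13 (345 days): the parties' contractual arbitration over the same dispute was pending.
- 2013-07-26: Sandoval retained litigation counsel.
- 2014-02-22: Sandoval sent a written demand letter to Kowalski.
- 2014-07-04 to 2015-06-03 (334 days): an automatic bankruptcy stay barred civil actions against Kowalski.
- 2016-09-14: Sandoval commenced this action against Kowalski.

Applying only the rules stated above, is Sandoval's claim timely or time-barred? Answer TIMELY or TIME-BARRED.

Because discovery on 2012-08-23 post-dates the 2010-07-27 act, accrual under the later-of rule falls on 2012-08-23.
30 months from 2012-08-23 is 2015-02-23.
Because the pending related arbitration ran from 2013-05-03 to 2014-04-13, the deadline is extended by 345 days to 2016-02-03.
The automatic bankruptcy stay from 2014-07-04 to 2015-06-03 tolled the period for 334 days, extending the deadline to 2017-01-02.
The other events in the timeline have no effect on the limitation period under the stated rules.
Filing on 2016-09-14 beat the 2017-01-02 deadline — the action is timely.

TIMELY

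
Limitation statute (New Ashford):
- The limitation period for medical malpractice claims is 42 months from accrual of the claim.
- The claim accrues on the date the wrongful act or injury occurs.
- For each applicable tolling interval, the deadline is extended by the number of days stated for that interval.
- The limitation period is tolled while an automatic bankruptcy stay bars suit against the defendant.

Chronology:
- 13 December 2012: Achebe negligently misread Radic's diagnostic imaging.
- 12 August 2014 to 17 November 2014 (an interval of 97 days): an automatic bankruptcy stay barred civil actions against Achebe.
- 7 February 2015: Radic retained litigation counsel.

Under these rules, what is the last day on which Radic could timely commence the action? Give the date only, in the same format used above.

The limitation period began to run on 13 December 2012.
Adding the 42 months base period to 13 December 2012 gives a deadline of 13 June 2016, before any tolling.
The period was tolled for 97 days by the automatic bankruptcy stay (12 August 2014 to 17 November 2014), pushing the deadline to 18 September 2016.
The other events in the timeline have no effect on the limitation period under the stated rules.

18 September 2016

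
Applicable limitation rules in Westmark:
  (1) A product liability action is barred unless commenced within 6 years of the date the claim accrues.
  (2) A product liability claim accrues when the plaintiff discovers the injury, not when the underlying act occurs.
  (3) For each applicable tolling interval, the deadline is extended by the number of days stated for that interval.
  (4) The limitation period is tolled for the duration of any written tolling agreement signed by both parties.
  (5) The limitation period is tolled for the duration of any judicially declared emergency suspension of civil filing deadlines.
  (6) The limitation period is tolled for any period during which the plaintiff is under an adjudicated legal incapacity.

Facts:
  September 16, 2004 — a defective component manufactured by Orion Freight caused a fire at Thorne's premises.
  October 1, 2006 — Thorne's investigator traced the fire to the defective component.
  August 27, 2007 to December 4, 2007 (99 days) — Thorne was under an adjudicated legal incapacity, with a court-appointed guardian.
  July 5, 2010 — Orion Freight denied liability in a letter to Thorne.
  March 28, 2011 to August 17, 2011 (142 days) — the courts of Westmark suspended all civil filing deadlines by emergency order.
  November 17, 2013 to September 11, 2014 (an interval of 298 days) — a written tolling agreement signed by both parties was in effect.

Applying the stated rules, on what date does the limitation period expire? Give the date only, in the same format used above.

Accrual is tied to discovery, so the period began on October 1, 2006 rather than on September 16, 2004 when the act occurred.
Adding the 6 years base period to October 1, 2006 gives a deadline of October 1, 2012, before any tolling.
Because the plaintiff's legal incapacity ran from August 27, 2007 to December 4, 2007, the deadline is extended by 99 days to January 8, 2013.
The period was tolled for 142 days by the emergency suspension of filing deadlines (March 28, 2011 to August 17, 2011), pushing the deadline to May 30, 2013.
The written tolling agreement from November 17, 2013 to September 11, 2014 began after the period had already run on May 30, 2013, so it has no tolling effect.
Nothing else in the chronology tolls or restarts the period.

May 30, 2013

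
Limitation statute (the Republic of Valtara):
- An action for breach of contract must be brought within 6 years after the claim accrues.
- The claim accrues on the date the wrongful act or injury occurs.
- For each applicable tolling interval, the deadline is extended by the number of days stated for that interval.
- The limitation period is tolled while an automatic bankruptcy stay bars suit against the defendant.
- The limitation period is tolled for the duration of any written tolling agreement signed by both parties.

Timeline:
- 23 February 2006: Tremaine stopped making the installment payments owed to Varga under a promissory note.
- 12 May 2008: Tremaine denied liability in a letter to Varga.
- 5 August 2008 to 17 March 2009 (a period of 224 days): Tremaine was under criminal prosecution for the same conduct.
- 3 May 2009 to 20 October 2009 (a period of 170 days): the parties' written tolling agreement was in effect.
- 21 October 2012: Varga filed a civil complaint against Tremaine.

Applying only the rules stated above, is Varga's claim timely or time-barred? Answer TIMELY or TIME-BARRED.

TIME-BARRED

The claim accrued on 23 February 2006, when the wrongful act occurred.
The untolled deadline — 6 years after 23 February 2006 — is 23 February 2012.
Because the written tolling agreement ran from 3 May 2009 to 20 October 2009, the deadline is extended by 170 days to 11 August 2012.
The pending criminal prosecution from 5 August 2008 to 17 March 2009 does not toll the period, because no stated rule makes a criminal prosecution a tolling event.
None of the other events listed affects the running of the period under the stated rules.
Varga filed on 21 October 2012, after the 11 August 2012 deadline, so the action is time-barred.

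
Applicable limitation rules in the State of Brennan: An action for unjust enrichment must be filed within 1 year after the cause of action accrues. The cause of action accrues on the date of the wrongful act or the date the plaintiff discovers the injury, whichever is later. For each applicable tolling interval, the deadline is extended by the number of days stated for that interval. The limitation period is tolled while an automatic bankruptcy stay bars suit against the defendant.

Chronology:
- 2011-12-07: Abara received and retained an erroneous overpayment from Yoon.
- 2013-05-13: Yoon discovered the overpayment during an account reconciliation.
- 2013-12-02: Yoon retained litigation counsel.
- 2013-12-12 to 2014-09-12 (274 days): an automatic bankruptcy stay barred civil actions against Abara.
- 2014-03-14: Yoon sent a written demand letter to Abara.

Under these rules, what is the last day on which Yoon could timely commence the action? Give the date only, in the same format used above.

Taking the later of the act (2011-12-07) and discovery (2013-05-13), the claim accrued on 2013-05-13.
1 year from 2013-05-13 is 2014-05-13.
The period was tolled for 274 days by the automatic bankruptcy stay (2013-12-12 to 2014-09-12), pushing the deadline to 2015-02-11.
The other events in the timeline have no effect on the limitation period under the stated rules.

2015-02-11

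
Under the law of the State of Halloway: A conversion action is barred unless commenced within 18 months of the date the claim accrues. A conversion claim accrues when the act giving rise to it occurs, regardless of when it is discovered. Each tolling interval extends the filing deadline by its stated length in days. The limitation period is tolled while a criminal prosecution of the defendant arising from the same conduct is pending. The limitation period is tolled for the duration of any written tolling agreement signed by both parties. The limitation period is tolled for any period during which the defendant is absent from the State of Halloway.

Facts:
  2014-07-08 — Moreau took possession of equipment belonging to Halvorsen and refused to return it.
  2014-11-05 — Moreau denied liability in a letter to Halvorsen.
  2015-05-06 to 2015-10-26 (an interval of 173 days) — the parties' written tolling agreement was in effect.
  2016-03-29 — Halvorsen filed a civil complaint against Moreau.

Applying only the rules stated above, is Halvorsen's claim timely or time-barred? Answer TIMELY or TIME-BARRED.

The limitation period began to run on 2014-07-08.
Adding the 18 months base period to 2014-07-08 gives a deadline of 2016-01-08, before any tolling.
The period was tolled for 173 days by the written tolling agreement (2015-05-06 to 2015-10-26), pushing the deadline to 2016-06-29.
Nothing else in the chronology tolls or restarts the period.
The 2016-03-29 filing precedes the 2016-06-29 deadline; the claim is timely.

TIMELY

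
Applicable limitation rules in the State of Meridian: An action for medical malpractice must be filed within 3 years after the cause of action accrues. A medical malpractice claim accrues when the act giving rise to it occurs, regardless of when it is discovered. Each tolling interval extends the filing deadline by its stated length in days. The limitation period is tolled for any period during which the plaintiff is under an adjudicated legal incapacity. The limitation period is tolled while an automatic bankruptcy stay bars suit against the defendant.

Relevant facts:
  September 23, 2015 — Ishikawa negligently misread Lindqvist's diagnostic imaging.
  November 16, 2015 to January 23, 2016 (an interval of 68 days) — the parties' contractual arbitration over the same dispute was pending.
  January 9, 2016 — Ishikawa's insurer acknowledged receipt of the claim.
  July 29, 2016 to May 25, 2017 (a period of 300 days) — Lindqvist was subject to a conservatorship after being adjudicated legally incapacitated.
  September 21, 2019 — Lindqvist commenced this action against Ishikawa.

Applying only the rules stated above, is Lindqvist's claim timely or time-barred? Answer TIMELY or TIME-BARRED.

The limitation period began to run on September 23, 2015.
Adding the 3 years base period to September 23, 2015 gives a deadline of September 23, 2018, before any tolling.
Because the plaintiff's legal incapacity ran from July 29, 2016 to May 25, 2017, the deadline is extended by 300 days to July 20, 2019.
No stated provision tolls the period for a pending arbitration, so the interval from November 16, 2015 to January 23, 2016 has no effect on the deadline.
None of the other events listed affects the running of the period under the stated rules.
Filing on September 21, 2019 missed the July 20, 2019 deadline — the action is time-barred.

TIME-BARRED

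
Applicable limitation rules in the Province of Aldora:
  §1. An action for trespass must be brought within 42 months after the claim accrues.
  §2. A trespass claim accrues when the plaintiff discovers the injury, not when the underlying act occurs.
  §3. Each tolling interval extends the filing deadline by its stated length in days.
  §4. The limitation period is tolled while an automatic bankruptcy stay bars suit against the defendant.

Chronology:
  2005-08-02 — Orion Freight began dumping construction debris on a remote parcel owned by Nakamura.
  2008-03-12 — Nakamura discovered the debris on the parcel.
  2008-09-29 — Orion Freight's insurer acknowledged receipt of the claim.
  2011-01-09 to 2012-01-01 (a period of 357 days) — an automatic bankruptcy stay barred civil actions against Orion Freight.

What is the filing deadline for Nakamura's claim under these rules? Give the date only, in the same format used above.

The claim did not accrue until Nakamura discovered the injury on 2008-03-12; the 2005-08-02 act date does not start the clock under the stated rule.
The untolled deadline — 42 months after 2008-03-12 — is 2011-09-12.
The automatic bankruptcy stay from 2011-01-09 to 2012-01-01 tolled the period for 357 days, extending the deadline to 2012-09-03.
Nothing else in the chronology tolls or restarts the period.

2012-09-03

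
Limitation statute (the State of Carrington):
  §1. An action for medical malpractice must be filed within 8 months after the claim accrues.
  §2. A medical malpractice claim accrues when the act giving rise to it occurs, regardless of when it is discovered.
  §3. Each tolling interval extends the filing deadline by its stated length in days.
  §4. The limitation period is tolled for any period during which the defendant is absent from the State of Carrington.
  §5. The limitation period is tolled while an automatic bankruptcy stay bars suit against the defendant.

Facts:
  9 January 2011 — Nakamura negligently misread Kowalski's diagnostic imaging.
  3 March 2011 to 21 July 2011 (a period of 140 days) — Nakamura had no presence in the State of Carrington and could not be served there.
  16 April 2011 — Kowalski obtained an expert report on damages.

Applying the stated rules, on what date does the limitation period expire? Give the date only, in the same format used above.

The limitation period began to run on 9 January 2011.
Adding the 8 months base period to 9 January 2011 gives a deadline of 9 September 2011, before any tolling.
The period was tolled for 140 days by the defendant's absence from the jurisdiction (3 March 2011 to 21 July 2011), pushing the deadline to 27 January 2012.
None of the other events listed affects the running of the period under the stated rules.

27 January 2012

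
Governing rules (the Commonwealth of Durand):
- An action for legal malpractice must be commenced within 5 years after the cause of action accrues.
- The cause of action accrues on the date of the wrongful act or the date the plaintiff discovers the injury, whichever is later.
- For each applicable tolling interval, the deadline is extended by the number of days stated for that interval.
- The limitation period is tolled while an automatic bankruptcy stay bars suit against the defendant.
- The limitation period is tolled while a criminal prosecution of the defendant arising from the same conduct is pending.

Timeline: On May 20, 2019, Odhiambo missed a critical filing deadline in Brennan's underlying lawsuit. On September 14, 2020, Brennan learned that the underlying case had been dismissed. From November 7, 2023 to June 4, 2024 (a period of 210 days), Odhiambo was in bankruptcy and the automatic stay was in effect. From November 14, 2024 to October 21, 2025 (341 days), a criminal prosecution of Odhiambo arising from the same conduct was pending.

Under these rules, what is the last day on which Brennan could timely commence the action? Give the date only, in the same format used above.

Because discovery on September 14, 2020 post-dates the May 20, 2019 act, accrual under the later-of rule falls on September 14, 2020.
Adding the 5 years base period to September 14, 2020 gives a deadline of September 14, 2025, before any tolling.
Because the automatic bankruptcy stay ran from November 7, 2023 to June 4, 2024, the deadline is extended by 210 days to April 12, 2026.
Because the pending criminal prosecution ran from November 14, 2024 to October 21, 2025, the deadline is extended by 341 days to March 19, 2027.

March 19, 2027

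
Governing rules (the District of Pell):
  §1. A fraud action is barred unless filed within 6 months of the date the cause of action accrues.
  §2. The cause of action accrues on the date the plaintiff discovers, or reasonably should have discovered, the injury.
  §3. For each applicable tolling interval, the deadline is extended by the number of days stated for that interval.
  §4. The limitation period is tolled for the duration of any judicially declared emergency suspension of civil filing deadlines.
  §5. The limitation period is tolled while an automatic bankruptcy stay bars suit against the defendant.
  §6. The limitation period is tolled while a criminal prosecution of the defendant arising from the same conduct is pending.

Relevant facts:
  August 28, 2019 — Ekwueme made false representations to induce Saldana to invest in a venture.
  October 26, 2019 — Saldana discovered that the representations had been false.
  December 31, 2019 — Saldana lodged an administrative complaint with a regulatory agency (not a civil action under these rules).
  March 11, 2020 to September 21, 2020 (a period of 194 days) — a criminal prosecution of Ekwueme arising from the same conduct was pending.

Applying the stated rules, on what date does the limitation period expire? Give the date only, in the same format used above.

November 6, 2020

Accrual is tied to discovery, so the period began on October 26, 2019 rather than on August 28, 2019 when the act occurred.
Adding the 6 months base period to October 26, 2019 gives a deadline of April 26, 2020, before any tolling.
Because the pending criminal prosecution ran from March 11, 2020 to September 21, 2020, the deadline is extended by 194 days to November 6, 2020.
The other events in the timeline have no effect on the limitation period under the stated rules.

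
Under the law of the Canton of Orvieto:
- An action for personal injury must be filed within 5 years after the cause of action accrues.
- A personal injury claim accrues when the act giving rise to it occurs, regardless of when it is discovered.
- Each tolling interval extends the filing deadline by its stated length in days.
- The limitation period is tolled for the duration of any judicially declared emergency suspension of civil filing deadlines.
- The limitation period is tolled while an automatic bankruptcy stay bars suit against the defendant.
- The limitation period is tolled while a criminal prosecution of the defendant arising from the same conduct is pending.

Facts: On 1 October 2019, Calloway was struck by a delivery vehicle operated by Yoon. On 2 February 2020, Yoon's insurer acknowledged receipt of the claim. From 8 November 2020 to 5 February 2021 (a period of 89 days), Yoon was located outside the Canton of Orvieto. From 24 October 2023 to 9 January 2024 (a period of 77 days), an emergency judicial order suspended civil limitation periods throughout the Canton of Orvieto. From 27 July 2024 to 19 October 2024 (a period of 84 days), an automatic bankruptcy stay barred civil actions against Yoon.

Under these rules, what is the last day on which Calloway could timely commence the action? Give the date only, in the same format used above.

The limitation period began to run on 1 October 2019.
The untolled deadline — 5 years after 1 October 2019 — is 1 October 2024.
The period was tolled for 77 days by the emergency suspension of filing deadlines (24 October 2023 to 9 January 2024), pushing the deadline to 17 December 2024.
The period was tolled for 84 days by the automatic bankruptcy stay (27 July 2024 to 19 October 2024), pushing the deadline to 11 March 2025.
No stated provision tolls the period for the defendant's absence, so the interval from 8 November 2020 to 5 February 2021 has no effect on the deadline.
The other events in the timeline have no effect on the limitation period under the stated rules.

11 March 2025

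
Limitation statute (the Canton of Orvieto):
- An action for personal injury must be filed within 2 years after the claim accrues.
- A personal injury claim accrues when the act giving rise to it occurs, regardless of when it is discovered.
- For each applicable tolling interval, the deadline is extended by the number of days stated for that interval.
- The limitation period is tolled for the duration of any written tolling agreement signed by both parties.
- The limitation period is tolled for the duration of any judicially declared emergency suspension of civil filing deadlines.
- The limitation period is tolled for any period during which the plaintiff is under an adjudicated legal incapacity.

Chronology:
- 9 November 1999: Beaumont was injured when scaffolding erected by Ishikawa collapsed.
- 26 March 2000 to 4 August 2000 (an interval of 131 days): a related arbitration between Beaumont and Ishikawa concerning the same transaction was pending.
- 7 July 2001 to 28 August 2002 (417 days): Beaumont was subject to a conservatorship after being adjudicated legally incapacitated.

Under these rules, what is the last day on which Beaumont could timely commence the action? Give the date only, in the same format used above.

31 December 2002

The claim accrued on 9 November 1999, the date of the act.
Adding the 2 years base period to 9 November 1999 gives a deadline of 9 November 2001, before any tolling.
The plaintiff's legal incapacity from 7 July 2001 to 28 August 2002 tolled the period for 417 days, extending the deadline to 31 December 2002.
No stated provision tolls the period for a pending arbitration, so the interval from 26 March 2000 to 4 August 2000 has no effect on the deadline.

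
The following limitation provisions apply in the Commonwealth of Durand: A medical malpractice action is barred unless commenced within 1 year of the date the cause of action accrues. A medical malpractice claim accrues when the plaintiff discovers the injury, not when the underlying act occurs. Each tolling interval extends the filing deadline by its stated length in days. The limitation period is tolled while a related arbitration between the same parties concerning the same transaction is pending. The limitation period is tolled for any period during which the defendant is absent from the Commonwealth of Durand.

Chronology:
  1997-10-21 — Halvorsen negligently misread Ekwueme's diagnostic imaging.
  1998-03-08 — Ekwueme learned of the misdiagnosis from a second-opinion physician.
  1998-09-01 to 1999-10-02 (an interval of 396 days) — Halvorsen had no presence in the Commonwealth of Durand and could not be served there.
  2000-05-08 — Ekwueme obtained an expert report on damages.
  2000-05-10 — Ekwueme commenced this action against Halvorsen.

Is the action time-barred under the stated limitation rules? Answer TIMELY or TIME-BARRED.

The claim did not accrue until Ekwueme discovered the injury on 1998-03-08; the 1997-10-21 act date does not start the clock under the stated rule.
1 year from 1998-03-08 is 1999-03-08.
The defendant's absence from the jurisdiction from 1998-09-01 to 1999-10-02 tolled the period for 396 days, extending the deadline to 2000-04-07.
Nothing else in the chronology tolls or restarts the period.
Ekwueme filed on 2000-05-10, after the 2000-04-07 deadline, so the action is time-barred.

TIME-BARRED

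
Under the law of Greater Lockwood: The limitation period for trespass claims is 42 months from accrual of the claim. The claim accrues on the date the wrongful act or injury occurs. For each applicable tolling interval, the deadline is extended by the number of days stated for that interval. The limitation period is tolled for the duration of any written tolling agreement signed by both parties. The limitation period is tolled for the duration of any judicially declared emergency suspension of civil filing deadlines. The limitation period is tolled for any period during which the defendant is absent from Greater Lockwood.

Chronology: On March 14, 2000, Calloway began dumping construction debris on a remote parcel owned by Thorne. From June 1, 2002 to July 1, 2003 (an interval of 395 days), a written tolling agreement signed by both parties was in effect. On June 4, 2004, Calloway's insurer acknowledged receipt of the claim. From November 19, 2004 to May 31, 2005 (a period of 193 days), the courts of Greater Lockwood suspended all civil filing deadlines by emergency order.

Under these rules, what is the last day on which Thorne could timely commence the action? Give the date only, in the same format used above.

The claim accrued on March 14, 2000, the date of the act.
42 months from March 14, 2000 is September 14, 2003.
The period was tolled for 395 days by the written tolling agreement (June 1, 2002 to July 1, 2003), pushing the deadline to October 13, 2004.
The emergency suspension of filing deadlines from November 19, 2004 to May 31, 2005 began after the period had already run on October 13, 2004, so it has no tolling effect.
The other events in the timeline have no effect on the limitation period under the stated rules.

October 13, 2004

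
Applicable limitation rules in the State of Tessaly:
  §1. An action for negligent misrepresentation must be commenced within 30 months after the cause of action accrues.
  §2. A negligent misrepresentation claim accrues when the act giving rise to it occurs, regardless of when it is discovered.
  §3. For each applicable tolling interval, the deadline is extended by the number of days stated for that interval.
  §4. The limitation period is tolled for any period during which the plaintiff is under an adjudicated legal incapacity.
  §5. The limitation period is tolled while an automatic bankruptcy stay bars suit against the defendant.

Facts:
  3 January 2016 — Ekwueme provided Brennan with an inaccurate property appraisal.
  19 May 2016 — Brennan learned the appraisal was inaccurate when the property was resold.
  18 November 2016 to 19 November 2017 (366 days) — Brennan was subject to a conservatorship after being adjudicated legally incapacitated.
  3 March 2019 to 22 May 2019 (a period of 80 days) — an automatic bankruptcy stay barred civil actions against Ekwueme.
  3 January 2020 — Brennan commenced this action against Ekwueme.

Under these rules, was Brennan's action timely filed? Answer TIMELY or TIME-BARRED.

TIME-BARRED

The claim accrued on 3 January 2016, when the wrongful act occurred; under the stated occurrence rule the 19 May 2016 discovery does not delay accrual.
The untolled deadline — 30 months after 3 January 2016 — is 3 July 2018.
Because the plaintiff's legal incapacity ran from 18 November 2016 to 19 November 2017, the deadline is extended by 366 days to 4 July 2019.
The automatic bankruptcy stay from 3 March 2019 to 22 May 2019 tolled the period for 80 days, extending the deadline to 22 September 2019.
The 3 January 2020 filing falls after the 22 September 2019 deadline; the claim is time-barred.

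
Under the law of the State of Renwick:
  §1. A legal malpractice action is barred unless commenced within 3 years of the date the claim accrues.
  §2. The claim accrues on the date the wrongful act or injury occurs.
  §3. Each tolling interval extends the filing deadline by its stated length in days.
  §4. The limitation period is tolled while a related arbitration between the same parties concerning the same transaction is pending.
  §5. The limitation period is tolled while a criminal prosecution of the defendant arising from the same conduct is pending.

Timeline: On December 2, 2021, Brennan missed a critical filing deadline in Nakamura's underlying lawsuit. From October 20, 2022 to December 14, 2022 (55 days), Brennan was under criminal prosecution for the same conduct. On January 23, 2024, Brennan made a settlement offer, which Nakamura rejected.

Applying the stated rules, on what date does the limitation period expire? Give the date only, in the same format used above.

The claim accrued on December 2, 2021, when the wrongful act occurred.
The untolled deadline — 3 years after December 2, 2021 — is December 2, 2024.
The pending criminal prosecution from October 20, 2022 to December 14, 2022 tolled the period for 55 days, extending the deadline to January 26, 2025.
The other events in the timeline have no effect on the limitation period under the stated rules.

January 26, 2025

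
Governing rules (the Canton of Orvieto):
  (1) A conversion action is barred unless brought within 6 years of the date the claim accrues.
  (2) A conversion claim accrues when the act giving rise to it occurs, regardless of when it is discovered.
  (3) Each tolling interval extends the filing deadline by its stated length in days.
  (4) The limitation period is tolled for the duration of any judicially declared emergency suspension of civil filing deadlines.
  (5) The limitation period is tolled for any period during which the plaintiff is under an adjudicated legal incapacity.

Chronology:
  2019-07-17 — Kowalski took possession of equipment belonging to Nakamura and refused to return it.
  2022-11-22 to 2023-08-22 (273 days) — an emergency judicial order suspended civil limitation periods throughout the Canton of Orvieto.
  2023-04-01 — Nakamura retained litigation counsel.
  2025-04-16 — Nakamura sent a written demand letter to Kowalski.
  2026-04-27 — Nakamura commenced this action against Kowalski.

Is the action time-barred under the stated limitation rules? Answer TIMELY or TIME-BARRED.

The claim accrued on 2019-07-17, when the wrongful act occurred.
Adding the 6 years base period to 2019-07-17 gives a deadline of 2025-07-17, before any tolling.
The period was tolled for 273 days by the emergency suspension of filing deadlines (2022-11-22 to 2023-08-22), pushing the deadline to 2026-04-16.
None of the other events listed affects the running of the period under the stated rules.
Nakamura filed on 2026-04-27, after the 2026-04-16 deadline, so the action is time-barred.

TIME-BARRED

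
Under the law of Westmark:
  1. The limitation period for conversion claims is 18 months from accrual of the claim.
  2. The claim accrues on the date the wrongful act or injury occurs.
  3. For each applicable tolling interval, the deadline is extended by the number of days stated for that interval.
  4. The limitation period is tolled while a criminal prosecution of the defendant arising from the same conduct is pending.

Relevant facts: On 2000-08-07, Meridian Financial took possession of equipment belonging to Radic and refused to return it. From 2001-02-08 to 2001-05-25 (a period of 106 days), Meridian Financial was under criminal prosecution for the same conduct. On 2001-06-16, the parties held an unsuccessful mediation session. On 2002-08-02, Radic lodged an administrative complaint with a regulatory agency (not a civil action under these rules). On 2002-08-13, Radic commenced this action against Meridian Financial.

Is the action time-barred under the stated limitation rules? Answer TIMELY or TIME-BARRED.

The claim accrued on 2000-08-07, the date of the act.
18 months from 2000-08-07 is 2002-02-07.
Because the pending criminal prosecution ran from 2001-02-08 to 2001-05-25, the deadline is extended by 106 days to 2002-05-24.
The other events in the timeline have no effect on the limitation period under the stated rules.
Filing on 2002-08-13 missed the 2002-05-24 deadline — the action is time-barred.

TIME-BARRED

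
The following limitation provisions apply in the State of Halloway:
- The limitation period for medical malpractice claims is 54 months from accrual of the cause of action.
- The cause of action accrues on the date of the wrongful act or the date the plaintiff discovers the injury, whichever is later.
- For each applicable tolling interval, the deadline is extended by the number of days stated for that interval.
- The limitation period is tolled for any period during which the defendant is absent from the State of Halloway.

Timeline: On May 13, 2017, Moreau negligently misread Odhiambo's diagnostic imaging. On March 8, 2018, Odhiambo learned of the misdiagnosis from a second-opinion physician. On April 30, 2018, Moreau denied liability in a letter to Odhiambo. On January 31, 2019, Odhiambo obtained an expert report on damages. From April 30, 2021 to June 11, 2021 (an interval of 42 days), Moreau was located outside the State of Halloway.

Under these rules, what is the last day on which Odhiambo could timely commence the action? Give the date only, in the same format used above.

Because discovery on March 8, 2018 post-dates the May 13, 2017 act, accrual under the later-of rule falls on March 8, 2018.
Adding the 54 months base period to March 8, 2018 gives a deadline of September 8, 2022, before any tolling.
Because the defendant's absence from the jurisdiction ran from April 30, 2021 to June 11, 2021, the deadline is extended by 42 days to October 20, 2022.
None of the other events listed affects the running of the period under the stated rules.

October 20, 2022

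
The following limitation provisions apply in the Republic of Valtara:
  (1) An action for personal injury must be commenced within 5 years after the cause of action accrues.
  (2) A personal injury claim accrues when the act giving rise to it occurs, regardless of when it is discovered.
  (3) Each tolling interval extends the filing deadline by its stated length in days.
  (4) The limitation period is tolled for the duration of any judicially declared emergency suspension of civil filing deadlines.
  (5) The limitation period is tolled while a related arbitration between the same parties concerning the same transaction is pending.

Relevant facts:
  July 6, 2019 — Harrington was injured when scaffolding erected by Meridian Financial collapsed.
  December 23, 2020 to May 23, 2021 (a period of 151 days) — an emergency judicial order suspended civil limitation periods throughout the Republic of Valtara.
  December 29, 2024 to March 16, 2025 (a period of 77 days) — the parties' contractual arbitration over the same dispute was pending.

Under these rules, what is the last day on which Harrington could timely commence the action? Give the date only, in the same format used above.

December 4, 2024

The limitation period began to run on July 6, 2019.
The untolled deadline — 5 years after July 6, 2019 — is July 6, 2024.
The period was tolled for 151 days by the emergency suspension of filing deadlines (December 23, 2020 to May 23, 2021), pushing the deadline to December 4, 2024.
The pending related arbitration from December 29, 2024 to March 16, 2025 began after the period had already run on December 4, 2024, so it has no tolling effect.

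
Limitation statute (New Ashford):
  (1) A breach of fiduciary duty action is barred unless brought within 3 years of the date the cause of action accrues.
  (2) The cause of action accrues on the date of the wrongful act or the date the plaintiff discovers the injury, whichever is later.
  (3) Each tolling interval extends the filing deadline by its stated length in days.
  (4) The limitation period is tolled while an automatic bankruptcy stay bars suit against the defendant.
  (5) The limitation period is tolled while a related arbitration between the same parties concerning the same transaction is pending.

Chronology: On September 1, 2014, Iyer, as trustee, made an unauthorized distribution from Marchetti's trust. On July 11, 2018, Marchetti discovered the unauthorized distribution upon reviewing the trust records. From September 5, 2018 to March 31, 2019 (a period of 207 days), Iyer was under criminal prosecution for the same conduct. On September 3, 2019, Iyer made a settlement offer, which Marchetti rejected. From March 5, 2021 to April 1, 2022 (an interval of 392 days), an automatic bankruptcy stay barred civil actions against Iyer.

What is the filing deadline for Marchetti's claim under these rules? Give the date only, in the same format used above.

The claim accrued on July 11, 2018 — the later of the September 1, 2014 act and the July 11, 2018 discovery.
The untolled deadline — 3 years after July 11, 2018 — is July 11, 2021.
The period was tolled for 392 days by the automatic bankruptcy stay (March 5, 2021 to April 1, 2022), pushing the deadline to August 7, 2022.
The pending criminal prosecution from September 5, 2018 to March 31, 2019 does not toll the period, because no stated rule makes a criminal prosecution a tolling event.
None of the other events listed affects the running of the period under the stated rules.

August 7, 2022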